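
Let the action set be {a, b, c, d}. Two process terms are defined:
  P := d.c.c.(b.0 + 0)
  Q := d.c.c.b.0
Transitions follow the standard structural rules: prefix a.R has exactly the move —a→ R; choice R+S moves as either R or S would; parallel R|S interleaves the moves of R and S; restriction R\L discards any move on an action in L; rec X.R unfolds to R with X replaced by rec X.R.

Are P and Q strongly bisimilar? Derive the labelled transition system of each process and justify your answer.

P's transition system — 5 states:
  s0 = d.c.c.(b.0 + 0) :: ··d··> s1
  s1 = c.c.(b.0 + 0) :: ··c··> s2
  s2 = c.(b.0 + 0) :: ··c··> s3
  s3 = b.0 + 0 :: ··b··> s4
  s4 = 0 :: stopped
Q's transition system — 5 states:
  t0 = d.c.c.b.0 :: ··d··> t1
  t1 = c.c.b.0 :: ··c··> t2
  t2 = c.b.0 :: ··c··> t3
  t3 = b.0 :: ··b··> t4
  t4 = 0 :: stopped
Partition-refinement fixed point:
  B0 = {s0, t0}
  B1 = {s1, t1}
  B2 = {s2, t2}
  B3 = {s3, t3}
  B4 = {s4, t4}
s0 ∈ B0, t0 ∈ B0 → same block

YES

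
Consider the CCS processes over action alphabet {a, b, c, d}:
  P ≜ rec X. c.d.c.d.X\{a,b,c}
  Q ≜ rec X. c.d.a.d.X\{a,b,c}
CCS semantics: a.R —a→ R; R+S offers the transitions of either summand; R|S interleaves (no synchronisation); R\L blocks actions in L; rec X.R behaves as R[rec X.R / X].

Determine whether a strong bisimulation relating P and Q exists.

P's transition system — 5 states:
  u0 = rec X. c.d.c.d.X\{a,b,c} → --c--▸ u1
  u1 = d.c.d.(rec X. c.d.c.d.X\{a,b,c})\{a,b,c} → --d--▸ u2
  u2 = c.d.(rec X. c.d.c.d.X\{a,b,c})\{a,b,c} → --c--▸ u3
  u3 = d.(rec X. c.d.c.d.X\{a,b,c})\{a,b,c} → --d--▸ u4
  u4 = (rec X. c.d.c.d.X\{a,b,c})\{a,b,c} → deadlocked
Q's transition system — 5 states:
  v0 = rec X. c.d.a.d.X\{a,b,c} → --c--▸ v1
  v1 = d.a.d.(rec X. c.d.a.d.X\{a,b,c})\{a,b,c} → --d--▸ v2
  v2 = a.d.(rec X. c.d.a.d.X\{a,b,c})\{a,b,c} → --a--▸ v3
  v3 = d.(rec X. c.d.a.d.X\{a,b,c})\{a,b,c} → --d--▸ v4
  v4 = (rec X. c.d.a.d.X\{a,b,c})\{a,b,c} → deadlocked
Partition-refinement fixed point:
  B0 = {u0}
  B1 = {u1}
  B2 = {u2}
  B3 = {u3, v3}
  B4 = {u4, v4}
  B5 = {v0}
  B6 = {v1}
  B7 = {v2}
u0 ∈ B0, v0 ∈ B5 → different blocks

P ≁ Q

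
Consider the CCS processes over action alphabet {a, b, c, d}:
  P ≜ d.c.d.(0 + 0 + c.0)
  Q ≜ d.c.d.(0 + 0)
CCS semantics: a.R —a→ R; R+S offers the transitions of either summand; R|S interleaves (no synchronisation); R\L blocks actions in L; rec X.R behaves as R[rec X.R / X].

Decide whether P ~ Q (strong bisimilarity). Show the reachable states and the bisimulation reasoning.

not bisimilar

P's transition system — 5 states:
  p0 = d.c.d.(0 + 0 + c.0) :: —d→ p1
  p1 = c.d.(0 + 0 + c.0) :: —c→ p2
  p2 = d.(0 + 0 + c.0) :: —d→ p3
  p3 = 0 + 0 + c.0 :: —c→ p4
  p4 = 0 :: ∅
Q's transition system — 4 states:
  q0 = d.c.d.(0 + 0) :: —d→ q1
  q1 = c.d.(0 + 0) :: —c→ q2
  q2 = d.(0 + 0) :: —d→ q3
  q3 = 0 + 0 :: ∅
Partition-refinement fixed point:
  B0 = {p0}
  B1 = {p1}
  B2 = {p2}
  B3 = {p3}
  B4 = {p4, q3}
  B5 = {q0}
  B6 = {q1}
  B7 = {q2}
p0 ∈ B0, q0 ∈ B5 → different blocks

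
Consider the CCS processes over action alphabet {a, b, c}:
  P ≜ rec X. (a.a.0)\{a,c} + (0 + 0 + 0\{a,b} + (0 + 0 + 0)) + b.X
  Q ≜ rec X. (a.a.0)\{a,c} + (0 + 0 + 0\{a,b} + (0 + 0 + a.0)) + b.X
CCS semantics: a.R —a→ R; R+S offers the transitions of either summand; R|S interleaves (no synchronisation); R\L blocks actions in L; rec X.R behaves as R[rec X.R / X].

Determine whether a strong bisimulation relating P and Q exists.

Reachable graph of P (1 states):
  u0 = rec X. (a.a.0)\{a,c} + (0 + 0 + 0\{a,b} + (0 + 0 + 0)) + b.X has moves --b--▸ u0
Reachable graph of Q (2 states):
  v0 = rec X. (a.a.0)\{a,c} + (0 + 0 + 0\{a,b} + (0 + 0 + a.0)) + b.X has moves --a--▸ v1, --b--▸ v0
  v1 = 0 has moves ∅
Bisimilarity quotient blocks:
  B0 = {u0}
  B1 = {v0}
  B2 = {v1}
u0 ∈ B0, v0 ∈ B1 → different blocks

NO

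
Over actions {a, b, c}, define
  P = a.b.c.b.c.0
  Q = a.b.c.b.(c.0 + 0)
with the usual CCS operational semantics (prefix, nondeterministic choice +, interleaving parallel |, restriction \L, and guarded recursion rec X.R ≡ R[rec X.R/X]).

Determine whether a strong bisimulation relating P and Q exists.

YES

Reachable graph of P (6 states):
  p0 = a.b.c.b.c.0 has moves ··a··> p1
  p1 = b.c.b.c.0 has moves ··b··> p2
  p2 = c.b.c.0 has moves ··c··> p3
  p3 = b.c.0 has moves ··b··> p4
  p4 = c.0 has moves ··c··> p5
  p5 = 0 has moves ∅
Reachable graph of Q (6 states):
  q0 = a.b.c.b.(c.0 + 0) has moves ··a··> q1
  q1 = b.c.b.(c.0 + 0) has moves ··b··> q2
  q2 = c.b.(c.0 + 0) has moves ··c··> q3
  q3 = b.(c.0 + 0) has moves ··b··> q4
  q4 = c.0 + 0 has moves ··c··> q5
  q5 = 0 has moves ∅
Bisimilarity quotient blocks:
  B0 = {p0, q0}
  B1 = {p1, q1}
  B2 = {p2, q2}
  B3 = {p3, q3}
  B4 = {p4, q4}
  B5 = {p5, q5}
p0 ∈ B0, q0 ∈ B0 → same block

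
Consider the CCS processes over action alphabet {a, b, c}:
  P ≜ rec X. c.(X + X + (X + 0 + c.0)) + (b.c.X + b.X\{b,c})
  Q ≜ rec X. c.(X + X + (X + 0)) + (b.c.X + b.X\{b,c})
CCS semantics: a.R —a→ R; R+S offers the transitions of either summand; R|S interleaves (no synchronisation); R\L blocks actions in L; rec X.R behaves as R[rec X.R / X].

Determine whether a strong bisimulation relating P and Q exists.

LTS(P): 5 reachable states
  s0 = rec X. c.(X + X + (X + 0 + c.0)) + (b.c.X + b.X\{b,c}) has moves —b→ s1, —b→ s2, —c→ s3
  s1 = (rec X. c.(X + X + (X + 0 + c.0)) + (b.c.X + b.X\{b,c}))\{b,c} has moves stopped
  s2 = c.(rec X. c.(X + X + (X + 0 + c.0)) + (b.c.X + b.X\{b,c})) has moves —c→ s0
  s3 = (rec X. c.(X + X + (X + 0 + c.0)) + (b.c.X + b.X\{b,c})) + (rec X. c.(X + X + (X + 0 + c.0)) + (b.c.X + b.X\{b,c})) + ((rec X. c.(X + X + (X + 0 + c.0)) + (b.c.X + b.X\{b,c})) + 0 + c.0) has moves —b→ s1, —b→ s2, —c→ s3, —c→ s4
  s4 = 0 has moves stopped
LTS(Q): 4 reachable states
  t0 = rec X. c.(X + X + (X + 0)) + (b.c.X + b.X\{b,c}) has moves —b→ t1, —b→ t2, —c→ t3
  t1 = (rec X. c.(X + X + (X + 0)) + (b.c.X + b.X\{b,c}))\{b,c} has moves stopped
  t2 = c.(rec X. c.(X + X + (X + 0)) + (b.c.X + b.X\{b,c})) has moves —c→ t0
  t3 = (rec X. c.(X + X + (X + 0)) + (b.c.X + b.X\{b,c})) + (rec X. c.(X + X + (X + 0)) + (b.c.X + b.X\{b,c})) + ((rec X. c.(X + X + (X + 0)) + (b.c.X + b.X\{b,c})) + 0) has moves —b→ t1, —b→ t2, —c→ t3
Coarsest stable partition (strong bisimilarity classes):
  B0 = {s0}
  B1 = {s2}
  B2 = {s1, s4, t1}
  B3 = {s3}
  B4 = {t0, t3}
  B5 = {t2}
s0 ∈ B0, t0 ∈ B4 → different blocks

NO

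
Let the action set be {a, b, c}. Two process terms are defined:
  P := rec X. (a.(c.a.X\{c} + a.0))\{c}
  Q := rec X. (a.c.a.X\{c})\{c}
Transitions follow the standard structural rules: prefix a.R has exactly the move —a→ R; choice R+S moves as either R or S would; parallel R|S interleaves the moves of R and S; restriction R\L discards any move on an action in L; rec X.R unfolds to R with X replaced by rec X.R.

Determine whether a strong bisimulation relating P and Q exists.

LTS(P): 3 reachable states
  u0 = rec X. (a.(c.a.X\{c} + a.0))\{c} ⊢ ··a··> u1
  u1 = (c.a.(rec X. (a.(c.a.X\{c} + a.0))\{c})\{c} + a.0)\{c} ⊢ ··a··> u2
  u2 = 0\{c} ⊢ ∅
LTS(Q): 2 reachable states
  v0 = rec X. (a.c.a.X\{c})\{c} ⊢ ··a··> v1
  v1 = (c.a.(rec X. (a.c.a.X\{c})\{c})\{c})\{c} ⊢ ∅
Bisimilarity quotient blocks:
  B0 = {u0}
  B1 = {u1, v0}
  B2 = {u2, v1}
u0 ∈ B0, v0 ∈ B1 → different blocks

NO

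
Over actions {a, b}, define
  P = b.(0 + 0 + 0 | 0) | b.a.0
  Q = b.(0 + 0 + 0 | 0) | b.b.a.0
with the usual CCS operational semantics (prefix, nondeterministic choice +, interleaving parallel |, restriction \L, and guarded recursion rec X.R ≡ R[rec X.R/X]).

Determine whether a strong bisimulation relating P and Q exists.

NO

Reachable graph of P (6 states):
  s0 = b.(0 + 0 + 0 | 0) | b.a.0 ⊢ =b=> s1, =b=> s2
  s1 = (0 + 0 + 0 | 0) | b.a.0 ⊢ =b=> s3
  s2 = b.(0 + 0 + 0 | 0) | a.0 ⊢ =a=> s4, =b=> s3
  s3 = (0 + 0 + 0 | 0) | a.0 ⊢ =a=> s5
  s4 = b.(0 + 0 + 0 | 0) | 0 ⊢ =b=> s5
  s5 = (0 + 0 + 0 | 0) | 0 ⊢ stopped
Reachable graph of Q (8 states):
  t0 = b.(0 + 0 + 0 | 0) | b.b.a.0 ⊢ =b=> t1, =b=> t2
  t1 = (0 + 0 + 0 | 0) | b.b.a.0 ⊢ =b=> t3
  t2 = b.(0 + 0 + 0 | 0) | b.a.0 ⊢ =b=> t3, =b=> t4
  t3 = (0 + 0 + 0 | 0) | b.a.0 ⊢ =b=> t5
  t4 = b.(0 + 0 + 0 | 0) | a.0 ⊢ =a=> t6, =b=> t5
  t5 = (0 + 0 + 0 | 0) | a.0 ⊢ =a=> t7
  t6 = b.(0 + 0 + 0 | 0) | 0 ⊢ =b=> t7
  t7 = (0 + 0 + 0 | 0) | 0 ⊢ stopped
Bisimilarity quotient blocks:
  B0 = {s0, t2}
  B1 = {s2, t4}
  B2 = {s4, t6}
  B3 = {s5, t7}
  B4 = {s3, t5}
  B5 = {s1, t3}
  B6 = {t0}
  B7 = {t1}
s0 ∈ B0, t0 ∈ B6 → different blocks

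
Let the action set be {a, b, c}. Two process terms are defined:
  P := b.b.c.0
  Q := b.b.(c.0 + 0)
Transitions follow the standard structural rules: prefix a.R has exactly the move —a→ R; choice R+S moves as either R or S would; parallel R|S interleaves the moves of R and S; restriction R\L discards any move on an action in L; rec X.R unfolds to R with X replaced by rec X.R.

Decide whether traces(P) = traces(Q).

traces(P) = traces(Q)

LTS(P): 4 reachable states
  p0 = b.b.c.0 ⊢ =b=> p1
  p1 = b.c.0 ⊢ =b=> p2
  p2 = c.0 ⊢ =c=> p3
  p3 = 0 ⊢ (no moves)
LTS(Q): 4 reachable states
  q0 = b.b.(c.0 + 0) ⊢ =b=> q1
  q1 = b.(c.0 + 0) ⊢ =b=> q2
  q2 = c.0 + 0 ⊢ =c=> q3
  q3 = 0 ⊢ (no moves)
Partition-refinement fixed point:
  B0 = {p0, q0}
  B1 = {p1, q1}
  B2 = {p2, q2}
  B3 = {p3, q3}
p0 ∈ B0, q0 ∈ B0 → same block
Bisimilar ⇒ trace-equivalent.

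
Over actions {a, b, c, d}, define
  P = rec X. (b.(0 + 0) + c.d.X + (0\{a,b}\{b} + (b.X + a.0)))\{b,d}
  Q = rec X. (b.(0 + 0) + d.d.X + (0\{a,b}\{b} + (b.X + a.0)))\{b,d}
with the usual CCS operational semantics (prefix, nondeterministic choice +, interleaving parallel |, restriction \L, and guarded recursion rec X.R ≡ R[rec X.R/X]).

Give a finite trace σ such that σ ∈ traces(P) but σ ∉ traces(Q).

Reachable graph of P (3 states):
  m0 = rec X. (b.(0 + 0) + c.d.X + (0\{a,b}\{b} + (b.X + a.0)))\{b,d} → —a→ m1, —c→ m2
  m1 = 0\{b,d} → stopped
  m2 = (d.(rec X. (b.(0 + 0) + c.d.X + (0\{a,b}\{b} + (b.X + a.0)))\{b,d}))\{b,d} → stopped
Reachable graph of Q (2 states):
  n0 = rec X. (b.(0 + 0) + d.d.X + (0\{a,b}\{b} + (b.X + a.0)))\{b,d} → —a→ n1
  n1 = 0\{b,d} → stopped
Executing c from P (initial set {m0}):
  step 1 (c): {m2}
  — P admits the full trace.
Executing c from Q (initial set {n0}):
  step 1 (c): no successor for Q

c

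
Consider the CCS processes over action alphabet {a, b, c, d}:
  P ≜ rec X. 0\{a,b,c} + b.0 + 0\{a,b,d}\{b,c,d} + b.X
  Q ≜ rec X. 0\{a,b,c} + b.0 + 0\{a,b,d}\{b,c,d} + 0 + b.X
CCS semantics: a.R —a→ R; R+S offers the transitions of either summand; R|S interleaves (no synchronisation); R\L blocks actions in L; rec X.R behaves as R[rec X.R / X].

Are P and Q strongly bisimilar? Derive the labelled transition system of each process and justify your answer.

YES

Reachable graph of P (2 states):
  s0 = rec X. 0\{a,b,c} + b.0 + 0\{a,b,d}\{b,c,d} + b.X has moves —b→ s0, —b→ s1
  s1 = 0 has moves (no moves)
Reachable graph of Q (2 states):
  t0 = rec X. 0\{a,b,c} + b.0 + 0\{a,b,d}\{b,c,d} + 0 + b.X has moves —b→ t0, —b→ t1
  t1 = 0 has moves (no moves)
Coarsest stable partition (strong bisimilarity classes):
  B0 = {s0, t0}
  B1 = {s1, t1}
s0 ∈ B0, t0 ∈ B0 → same block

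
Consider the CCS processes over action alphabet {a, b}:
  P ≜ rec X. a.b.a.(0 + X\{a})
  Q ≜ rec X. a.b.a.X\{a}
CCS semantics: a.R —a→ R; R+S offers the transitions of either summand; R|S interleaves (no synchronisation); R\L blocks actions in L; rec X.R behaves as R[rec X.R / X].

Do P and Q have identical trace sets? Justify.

trace-equivalent

P's transition system — 4 states:
  u0 = rec X. a.b.a.(0 + X\{a}) has moves -a-> u1
  u1 = b.a.(0 + (rec X. a.b.a.(0 + X\{a}))\{a}) has moves -b-> u2
  u2 = a.(0 + (rec X. a.b.a.(0 + X\{a}))\{a}) has moves -a-> u3
  u3 = 0 + (rec X. a.b.a.(0 + X\{a}))\{a} has moves ∅
Q's transition system — 4 states:
  v0 = rec X. a.b.a.X\{a} has moves -a-> v1
  v1 = b.a.(rec X. a.b.a.X\{a})\{a} has moves -b-> v2
  v2 = a.(rec X. a.b.a.X\{a})\{a} has moves -a-> v3
  v3 = (rec X. a.b.a.X\{a})\{a} has moves ∅
Coarsest stable partition (strong bisimilarity classes):
  B0 = {u0, v0}
  B1 = {u1, v1}
  B2 = {u2, v2}
  B3 = {u3, v3}
u0 ∈ B0, v0 ∈ B0 → same block
Bisimilar ⇒ trace-equivalent.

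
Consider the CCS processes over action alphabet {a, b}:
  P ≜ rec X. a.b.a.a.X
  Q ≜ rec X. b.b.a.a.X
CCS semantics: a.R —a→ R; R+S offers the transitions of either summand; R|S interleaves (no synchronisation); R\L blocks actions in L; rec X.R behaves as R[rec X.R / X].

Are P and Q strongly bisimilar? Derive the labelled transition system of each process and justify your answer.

Reachable graph of P (4 states):
  u0 = rec X. a.b.a.a.X has moves --a--▸ u1
  u1 = b.a.a.(rec X. a.b.a.a.X) has moves --b--▸ u2
  u2 = a.a.(rec X. a.b.a.a.X) has moves --a--▸ u3
  u3 = a.(rec X. a.b.a.a.X) has moves --a--▸ u0
Reachable graph of Q (4 states):
  v0 = rec X. b.b.a.a.X has moves --b--▸ v1
  v1 = b.a.a.(rec X. b.b.a.a.X) has moves --b--▸ v2
  v2 = a.a.(rec X. b.b.a.a.X) has moves --a--▸ v3
  v3 = a.(rec X. b.b.a.a.X) has moves --a--▸ v0
Partition-refinement fixed point:
  B0 = {u0}
  B1 = {u1}
  B2 = {u2}
  B3 = {u3}
  B4 = {v0}
  B5 = {v1}
  B6 = {v2}
  B7 = {v3}
u0 ∈ B0, v0 ∈ B4 → different blocks

NO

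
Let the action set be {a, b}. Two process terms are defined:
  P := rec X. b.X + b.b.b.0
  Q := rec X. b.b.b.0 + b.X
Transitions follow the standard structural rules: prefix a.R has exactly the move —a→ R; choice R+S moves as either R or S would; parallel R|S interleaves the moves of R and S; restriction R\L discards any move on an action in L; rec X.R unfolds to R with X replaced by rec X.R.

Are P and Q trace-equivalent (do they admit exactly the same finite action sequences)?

Reachable graph of P (4 states):
  s0 = rec X. b.X + b.b.b.0 :: -b-> s0, -b-> s1
  s1 = b.b.0 :: -b-> s2
  s2 = b.0 :: -b-> s3
  s3 = 0 :: ∅
Reachable graph of Q (4 states):
  t0 = rec X. b.b.b.0 + b.X :: -b-> t0, -b-> t1
  t1 = b.b.0 :: -b-> t2
  t2 = b.0 :: -b-> t3
  t3 = 0 :: ∅
Bisimilarity quotient blocks:
  B0 = {s0, t0}
  B1 = {s1, t1}
  B2 = {s2, t2}
  B3 = {s3, t3}
s0 ∈ B0, t0 ∈ B0 → same block
Bisimilar ⇒ trace-equivalent.

trace-equivalent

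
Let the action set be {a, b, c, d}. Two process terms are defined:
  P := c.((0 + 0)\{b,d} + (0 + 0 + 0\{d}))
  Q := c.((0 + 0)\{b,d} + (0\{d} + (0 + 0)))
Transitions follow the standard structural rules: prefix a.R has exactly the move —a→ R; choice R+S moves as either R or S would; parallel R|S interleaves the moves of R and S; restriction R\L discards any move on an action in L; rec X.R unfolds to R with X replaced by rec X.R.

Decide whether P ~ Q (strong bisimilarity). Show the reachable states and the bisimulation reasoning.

bisimilar

LTS(P): 2 reachable states
  u0 = c.((0 + 0)\{b,d} + (0 + 0 + 0\{d})) ⊢ ··c··> u1
  u1 = (0 + 0)\{b,d} + (0 + 0 + 0\{d}) ⊢ ·
LTS(Q): 2 reachable states
  v0 = c.((0 + 0)\{b,d} + (0\{d} + (0 + 0))) ⊢ ··c··> v1
  v1 = (0 + 0)\{b,d} + (0\{d} + (0 + 0)) ⊢ ·
Partition-refinement fixed point:
  B0 = {u0, v0}
  B1 = {u1, v1}
u0 ∈ B0, v0 ∈ B0 → same block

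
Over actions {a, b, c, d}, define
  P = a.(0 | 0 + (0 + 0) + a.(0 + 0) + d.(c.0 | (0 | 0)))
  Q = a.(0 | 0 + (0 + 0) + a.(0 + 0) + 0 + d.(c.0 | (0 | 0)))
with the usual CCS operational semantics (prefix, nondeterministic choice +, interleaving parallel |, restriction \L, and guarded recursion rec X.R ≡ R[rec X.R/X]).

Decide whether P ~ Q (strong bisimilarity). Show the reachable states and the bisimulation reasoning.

bisimilar

Reachable graph of P (5 states):
  s0 = a.(0 | 0 + (0 + 0) + a.(0 + 0) + d.(c.0 | (0 | 0))) :: =a=> s1
  s1 = 0 | 0 + (0 + 0) + a.(0 + 0) + d.(c.0 | (0 | 0)) :: =a=> s2, =d=> s3
  s2 = 0 + 0 :: ·
  s3 = c.0 | (0 | 0) :: =c=> s4
  s4 = 0 | (0 | 0) :: ·
Reachable graph of Q (5 states):
  t0 = a.(0 | 0 + (0 + 0) + a.(0 + 0) + 0 + d.(c.0 | (0 | 0))) :: =a=> t1
  t1 = 0 | 0 + (0 + 0) + a.(0 + 0) + 0 + d.(c.0 | (0 | 0)) :: =a=> t2, =d=> t3
  t2 = 0 + 0 :: ·
  t3 = c.0 | (0 | 0) :: =c=> t4
  t4 = 0 | (0 | 0) :: ·
Bisimilarity quotient blocks:
  B0 = {s0, t0}
  B1 = {s1, t1}
  B2 = {s2, s4, t2, t4}
  B3 = {s3, t3}
s0 ∈ B0, t0 ∈ B0 → same block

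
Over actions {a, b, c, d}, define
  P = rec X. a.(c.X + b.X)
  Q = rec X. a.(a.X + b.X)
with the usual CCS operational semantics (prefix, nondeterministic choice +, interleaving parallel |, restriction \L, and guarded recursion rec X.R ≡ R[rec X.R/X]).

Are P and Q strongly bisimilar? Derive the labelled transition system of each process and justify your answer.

not bisimilar

LTS(P): 2 reachable states
  u0 = rec X. a.(c.X + b.X) ⊢ ··a··> u1
  u1 = c.(rec X. a.(c.X + b.X)) + b.(rec X. a.(c.X + b.X)) ⊢ ··b··> u0, ··c··> u0
LTS(Q): 2 reachable states
  v0 = rec X. a.(a.X + b.X) ⊢ ··a··> v1
  v1 = a.(rec X. a.(a.X + b.X)) + b.(rec X. a.(a.X + b.X)) ⊢ ··a··> v0, ··b··> v0
Coarsest stable partition (strong bisimilarity classes):
  B0 = {u0}
  B1 = {u1}
  B2 = {v0}
  B3 = {v1}
u0 ∈ B0, v0 ∈ B2 → different blocks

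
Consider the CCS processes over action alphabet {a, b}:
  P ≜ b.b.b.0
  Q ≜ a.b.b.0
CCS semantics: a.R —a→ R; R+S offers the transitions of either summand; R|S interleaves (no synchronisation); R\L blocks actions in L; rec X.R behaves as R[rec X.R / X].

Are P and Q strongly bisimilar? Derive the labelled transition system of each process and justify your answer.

NO

Reachable graph of P (4 states):
  m0 = b.b.b.0 | --b--▸ m1
  m1 = b.b.0 | --b--▸ m2
  m2 = b.0 | --b--▸ m3
  m3 = 0 | (no moves)
Reachable graph of Q (4 states):
  n0 = a.b.b.0 | --a--▸ n1
  n1 = b.b.0 | --b--▸ n2
  n2 = b.0 | --b--▸ n3
  n3 = 0 | (no moves)
Partition-refinement fixed point:
  B0 = {m0}
  B1 = {m1, n1}
  B2 = {m2, n2}
  B3 = {m3, n3}
  B4 = {n0}
m0 ∈ B0, n0 ∈ B4 → different blocks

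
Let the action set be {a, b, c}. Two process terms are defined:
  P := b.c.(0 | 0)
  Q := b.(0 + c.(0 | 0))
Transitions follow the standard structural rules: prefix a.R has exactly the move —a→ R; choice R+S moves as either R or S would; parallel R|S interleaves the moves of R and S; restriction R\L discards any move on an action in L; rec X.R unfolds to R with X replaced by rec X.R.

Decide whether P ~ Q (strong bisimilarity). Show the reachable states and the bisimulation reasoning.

YES

P's transition system — 3 states:
  m0 = b.c.(0 | 0) | --b--▸ m1
  m1 = c.(0 | 0) | --c--▸ m2
  m2 = 0 | 0 | ·
Q's transition system — 3 states:
  n0 = b.(0 + c.(0 | 0)) | --b--▸ n1
  n1 = 0 + c.(0 | 0) | --c--▸ n2
  n2 = 0 | 0 | ·
Coarsest stable partition (strong bisimilarity classes):
  B0 = {m0, n0}
  B1 = {m1, n1}
  B2 = {m2, n2}
m0 ∈ B0, n0 ∈ B0 → same block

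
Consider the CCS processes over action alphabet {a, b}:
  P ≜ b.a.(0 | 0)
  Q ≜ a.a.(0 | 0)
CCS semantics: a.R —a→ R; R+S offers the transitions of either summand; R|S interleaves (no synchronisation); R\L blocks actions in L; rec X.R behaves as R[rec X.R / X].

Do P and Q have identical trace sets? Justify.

trace-distinct — witness ⟨b⟩

P's transition system — 3 states:
  m0 = b.a.(0 | 0) → --b--▸ m1
  m1 = a.(0 | 0) → --a--▸ m2
  m2 = 0 | 0 → stopped
Q's transition system — 3 states:
  n0 = a.a.(0 | 0) → --a--▸ n1
  n1 = a.(0 | 0) → --a--▸ n2
  n2 = 0 | 0 → stopped
Run σ = ⟨b⟩ on P: start {m0}
  [1] b ⇒ {m1}
  ✓ P
Run σ = ⟨b⟩ on Q: start {n0}
  [1] b ⇒ ∅ (Q stuck)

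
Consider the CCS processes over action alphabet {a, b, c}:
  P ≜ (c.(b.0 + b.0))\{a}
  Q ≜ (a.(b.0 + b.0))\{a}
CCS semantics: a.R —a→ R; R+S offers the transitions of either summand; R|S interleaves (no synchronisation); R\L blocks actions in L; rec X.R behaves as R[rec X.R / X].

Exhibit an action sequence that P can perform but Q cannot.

Reachable graph of P (3 states):
  u0 = (c.(b.0 + b.0))\{a} | --c--▸ u1
  u1 = (b.0 + b.0)\{a} | --b--▸ u2
  u2 = 0\{a} | deadlocked
Reachable graph of Q (1 states):
  v0 = (a.(b.0 + b.0))\{a} | deadlocked
Trace ⟨c⟩ through P, begin at {u0}:
  after c @ step 1: {u1}
  ✓ P
Trace ⟨c⟩ through Q, begin at {v0}:
  after c @ step 1: ∅  — Q cannot continue

c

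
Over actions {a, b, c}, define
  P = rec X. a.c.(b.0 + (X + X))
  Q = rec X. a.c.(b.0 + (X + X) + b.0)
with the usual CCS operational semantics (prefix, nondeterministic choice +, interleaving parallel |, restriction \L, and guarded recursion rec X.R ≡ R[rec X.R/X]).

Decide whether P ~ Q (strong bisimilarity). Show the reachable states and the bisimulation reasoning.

Reachable graph of P (4 states):
  p0 = rec X. a.c.(b.0 + (X + X)) :: -a-> p1
  p1 = c.(b.0 + ((rec X. a.c.(b.0 + (X + X))) + (rec X. a.c.(b.0 + (X + X))))) :: -c-> p2
  p2 = b.0 + ((rec X. a.c.(b.0 + (X + X))) + (rec X. a.c.(b.0 + (X + X)))) :: -a-> p1, -b-> p3
  p3 = 0 :: ∅
Reachable graph of Q (4 states):
  q0 = rec X. a.c.(b.0 + (X + X) + b.0) :: -a-> q1
  q1 = c.(b.0 + ((rec X. a.c.(b.0 + (X + X) + b.0)) + (rec X. a.c.(b.0 + (X + X) + b.0))) + b.0) :: -c-> q2
  q2 = b.0 + ((rec X. a.c.(b.0 + (X + X) + b.0)) + (rec X. a.c.(b.0 + (X + X) + b.0))) + b.0 :: -a-> q1, -b-> q3
  q3 = 0 :: ∅
Bisimilarity quotient blocks:
  B0 = {p0, q0}
  B1 = {p1, q1}
  B2 = {p2, q2}
  B3 = {p3, q3}
p0 ∈ B0, q0 ∈ B0 → same block

P ~ Q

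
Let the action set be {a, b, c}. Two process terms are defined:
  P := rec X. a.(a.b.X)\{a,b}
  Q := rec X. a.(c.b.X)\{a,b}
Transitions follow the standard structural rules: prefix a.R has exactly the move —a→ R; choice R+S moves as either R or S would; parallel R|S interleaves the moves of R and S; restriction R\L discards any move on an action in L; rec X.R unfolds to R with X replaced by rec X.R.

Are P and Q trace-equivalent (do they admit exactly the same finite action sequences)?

trace-distinct — witness ⟨ac⟩

LTS(P): 2 reachable states
  p0 = rec X. a.(a.b.X)\{a,b} ⊢ ··a··> p1
  p1 = (a.b.(rec X. a.(a.b.X)\{a,b}))\{a,b} ⊢ deadlocked
LTS(Q): 3 reachable states
  q0 = rec X. a.(c.b.X)\{a,b} ⊢ ··a··> q1
  q1 = (c.b.(rec X. a.(c.b.X)\{a,b}))\{a,b} ⊢ ··c··> q2
  q2 = (b.(rec X. a.(c.b.X)\{a,b}))\{a,b} ⊢ deadlocked
Trace ⟨ac⟩ through Q, begin at {q0}:
  [1] a ⇒ {q1}
  [2] c ⇒ {q2}
  Q completes σ.
Trace ⟨ac⟩ through P, begin at {p0}:
  [1] a ⇒ {p1}
  [2] c ⇒ ∅ (P stuck)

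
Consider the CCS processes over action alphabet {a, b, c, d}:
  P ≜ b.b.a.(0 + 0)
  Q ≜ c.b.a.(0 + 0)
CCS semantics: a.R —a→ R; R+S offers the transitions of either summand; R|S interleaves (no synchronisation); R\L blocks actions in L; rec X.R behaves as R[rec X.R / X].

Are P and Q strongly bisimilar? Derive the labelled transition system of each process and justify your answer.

not bisimilar

LTS(P): 4 reachable states
  u0 = b.b.a.(0 + 0) has moves -b-> u1
  u1 = b.a.(0 + 0) has moves -b-> u2
  u2 = a.(0 + 0) has moves -a-> u3
  u3 = 0 + 0 has moves stopped
LTS(Q): 4 reachable states
  v0 = c.b.a.(0 + 0) has moves -c-> v1
  v1 = b.a.(0 + 0) has moves -b-> v2
  v2 = a.(0 + 0) has moves -a-> v3
  v3 = 0 + 0 has moves stopped
Partition-refinement fixed point:
  B0 = {u0}
  B1 = {u1, v1}
  B2 = {u2, v2}
  B3 = {u3, v3}
  B4 = {v0}
u0 ∈ B0, v0 ∈ B4 → different blocks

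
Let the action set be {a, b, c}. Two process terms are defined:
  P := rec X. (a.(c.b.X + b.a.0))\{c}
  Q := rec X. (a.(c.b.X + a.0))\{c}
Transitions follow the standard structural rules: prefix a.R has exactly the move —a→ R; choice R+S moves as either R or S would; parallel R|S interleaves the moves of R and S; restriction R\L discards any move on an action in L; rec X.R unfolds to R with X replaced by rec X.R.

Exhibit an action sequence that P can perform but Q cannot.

ab

LTS(P): 4 reachable states
  u0 = rec X. (a.(c.b.X + b.a.0))\{c} ⊢ ··a··> u1
  u1 = (c.b.(rec X. (a.(c.b.X + b.a.0))\{c}) + b.a.0)\{c} ⊢ ··b··> u2
  u2 = (a.0)\{c} ⊢ ··a··> u3
  u3 = 0\{c} ⊢ stopped
LTS(Q): 3 reachable states
  v0 = rec X. (a.(c.b.X + a.0))\{c} ⊢ ··a··> v1
  v1 = (c.b.(rec X. (a.(c.b.X + a.0))\{c}) + a.0)\{c} ⊢ ··a··> v2
  v2 = 0\{c} ⊢ stopped
Run σ = ⟨ab⟩ on P: start {u0}
  [1] a ⇒ {u1}
  [2] b ⇒ {u2}
  ✓ P
Run σ = ⟨ab⟩ on Q: start {v0}
  [1] a ⇒ {v1}
  [2] b ⇒ ∅ (Q stuck)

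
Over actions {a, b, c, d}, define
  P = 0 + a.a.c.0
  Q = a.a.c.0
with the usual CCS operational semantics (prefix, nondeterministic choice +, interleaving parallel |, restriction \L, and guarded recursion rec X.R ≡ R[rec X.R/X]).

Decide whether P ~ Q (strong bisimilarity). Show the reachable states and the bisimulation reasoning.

LTS(P): 4 reachable states
  s0 = 0 + a.a.c.0 has moves ··a··> s1
  s1 = a.c.0 has moves ··a··> s2
  s2 = c.0 has moves ··c··> s3
  s3 = 0 has moves stopped
LTS(Q): 4 reachable states
  t0 = a.a.c.0 has moves ··a··> t1
  t1 = a.c.0 has moves ··a··> t2
  t2 = c.0 has moves ··c··> t3
  t3 = 0 has moves stopped
Partition-refinement fixed point:
  B0 = {s0, t0}
  B1 = {s1, t1}
  B2 = {s2, t2}
  B3 = {s3, t3}
s0 ∈ B0, t0 ∈ B0 → same block

P ~ Q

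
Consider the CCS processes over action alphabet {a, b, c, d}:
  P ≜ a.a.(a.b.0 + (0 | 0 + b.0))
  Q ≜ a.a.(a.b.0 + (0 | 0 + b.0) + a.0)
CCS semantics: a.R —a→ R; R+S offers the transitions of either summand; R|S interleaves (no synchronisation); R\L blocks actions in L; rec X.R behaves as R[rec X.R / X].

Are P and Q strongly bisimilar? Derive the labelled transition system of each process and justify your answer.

LTS(P): 5 reachable states
  p0 = a.a.(a.b.0 + (0 | 0 + b.0)) ⊢ --a--▸ p1
  p1 = a.(a.b.0 + (0 | 0 + b.0)) ⊢ --a--▸ p2
  p2 = a.b.0 + (0 | 0 + b.0) ⊢ --a--▸ p3, --b--▸ p4
  p3 = b.0 ⊢ --b--▸ p4
  p4 = 0 ⊢ stopped
LTS(Q): 5 reachable states
  q0 = a.a.(a.b.0 + (0 | 0 + b.0) + a.0) ⊢ --a--▸ q1
  q1 = a.(a.b.0 + (0 | 0 + b.0) + a.0) ⊢ --a--▸ q2
  q2 = a.b.0 + (0 | 0 + b.0) + a.0 ⊢ --a--▸ q3, --a--▸ q4, --b--▸ q3
  q3 = 0 ⊢ stopped
  q4 = b.0 ⊢ --b--▸ q3
Partition-refinement fixed point:
  B0 = {p0}
  B1 = {p1}
  B2 = {p2}
  B3 = {p3, q4}
  B4 = {p4, q3}
  B5 = {q0}
  B6 = {q1}
  B7 = {q2}
p0 ∈ B0, q0 ∈ B5 → different blocks

NO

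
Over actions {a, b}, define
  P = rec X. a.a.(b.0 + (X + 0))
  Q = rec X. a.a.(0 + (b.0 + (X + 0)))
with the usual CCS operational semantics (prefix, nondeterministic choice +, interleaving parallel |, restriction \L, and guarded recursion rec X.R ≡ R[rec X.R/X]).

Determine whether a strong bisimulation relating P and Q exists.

P ~ Q

Reachable graph of P (4 states):
  p0 = rec X. a.a.(b.0 + (X + 0)) → —a→ p1
  p1 = a.(b.0 + ((rec X. a.a.(b.0 + (X + 0))) + 0)) → —a→ p2
  p2 = b.0 + ((rec X. a.a.(b.0 + (X + 0))) + 0) → —a→ p1, —b→ p3
  p3 = 0 → ·
Reachable graph of Q (4 states):
  q0 = rec X. a.a.(0 + (b.0 + (X + 0))) → —a→ q1
  q1 = a.(0 + (b.0 + ((rec X. a.a.(0 + (b.0 + (X + 0)))) + 0))) → —a→ q2
  q2 = 0 + (b.0 + ((rec X. a.a.(0 + (b.0 + (X + 0)))) + 0)) → —a→ q1, —b→ q3
  q3 = 0 → ·
Bisimilarity quotient blocks:
  B0 = {p0, q0}
  B1 = {p1, q1}
  B2 = {p2, q2}
  B3 = {p3, q3}
p0 ∈ B0, q0 ∈ B0 → same block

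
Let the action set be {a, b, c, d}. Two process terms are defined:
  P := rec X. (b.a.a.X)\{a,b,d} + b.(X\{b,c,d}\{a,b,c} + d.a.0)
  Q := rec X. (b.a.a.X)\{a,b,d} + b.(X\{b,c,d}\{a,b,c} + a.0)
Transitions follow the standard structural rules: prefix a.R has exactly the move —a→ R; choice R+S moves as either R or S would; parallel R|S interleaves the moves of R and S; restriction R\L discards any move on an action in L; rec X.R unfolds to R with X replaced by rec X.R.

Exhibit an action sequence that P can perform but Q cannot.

Reachable graph of P (4 states):
  p0 = rec X. (b.a.a.X)\{a,b,d} + b.(X\{b,c,d}\{a,b,c} + d.a.0) ⊢ =b=> p1
  p1 = (rec X. (b.a.a.X)\{a,b,d} + b.(X\{b,c,d}\{a,b,c} + d.a.0))\{b,c,d}\{a,b,c} + d.a.0 ⊢ =d=> p2
  p2 = a.0 ⊢ =a=> p3
  p3 = 0 ⊢ ·
Reachable graph of Q (3 states):
  q0 = rec X. (b.a.a.X)\{a,b,d} + b.(X\{b,c,d}\{a,b,c} + a.0) ⊢ =b=> q1
  q1 = (rec X. (b.a.a.X)\{a,b,d} + b.(X\{b,c,d}\{a,b,c} + a.0))\{b,c,d}\{a,b,c} + a.0 ⊢ =a=> q2
  q2 = 0 ⊢ ·
Trace ⟨bd⟩ through P, begin at {p0}:
  [1] b ⇒ {p1}
  [2] d ⇒ {p2}
  — P admits the full trace.
Trace ⟨bd⟩ through Q, begin at {q0}:
  [1] b ⇒ {q1}
  [2] d ⇒ no successor for Q

bd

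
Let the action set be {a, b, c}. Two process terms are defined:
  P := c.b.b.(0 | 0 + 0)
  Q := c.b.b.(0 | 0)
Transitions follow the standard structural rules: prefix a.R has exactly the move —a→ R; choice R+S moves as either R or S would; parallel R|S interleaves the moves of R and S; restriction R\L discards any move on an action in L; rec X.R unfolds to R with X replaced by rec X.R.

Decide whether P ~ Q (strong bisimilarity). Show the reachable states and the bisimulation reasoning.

P's transition system — 4 states:
  m0 = c.b.b.(0 | 0 + 0) has moves -c-> m1
  m1 = b.b.(0 | 0 + 0) has moves -b-> m2
  m2 = b.(0 | 0 + 0) has moves -b-> m3
  m3 = 0 | 0 + 0 has moves stopped
Q's transition system — 4 states:
  n0 = c.b.b.(0 | 0) has moves -c-> n1
  n1 = b.b.(0 | 0) has moves -b-> n2
  n2 = b.(0 | 0) has moves -b-> n3
  n3 = 0 | 0 has moves stopped
Bisimilarity quotient blocks:
  B0 = {m0, n0}
  B1 = {m1, n1}
  B2 = {m2, n2}
  B3 = {m3, n3}
m0 ∈ B0, n0 ∈ B0 → same block

YES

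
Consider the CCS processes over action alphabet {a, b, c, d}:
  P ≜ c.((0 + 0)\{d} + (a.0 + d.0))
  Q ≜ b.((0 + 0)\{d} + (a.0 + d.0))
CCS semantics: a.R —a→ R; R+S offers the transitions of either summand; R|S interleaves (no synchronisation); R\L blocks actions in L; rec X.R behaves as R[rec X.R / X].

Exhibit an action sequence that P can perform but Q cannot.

Reachable graph of P (3 states):
  p0 = c.((0 + 0)\{d} + (a.0 + d.0)) | -c-> p1
  p1 = (0 + 0)\{d} + (a.0 + d.0) | -a-> p2, -d-> p2
  p2 = 0 | deadlocked
Reachable graph of Q (3 states):
  q0 = b.((0 + 0)\{d} + (a.0 + d.0)) | -b-> q1
  q1 = (0 + 0)\{d} + (a.0 + d.0) | -a-> q2, -d-> q2
  q2 = 0 | deadlocked
Run σ = ⟨c⟩ on P: start {p0}
  [1] c ⇒ {p1}
  ✓ P
Run σ = ⟨c⟩ on Q: start {q0}
  [1] c ⇒ ∅  — Q cannot continue

c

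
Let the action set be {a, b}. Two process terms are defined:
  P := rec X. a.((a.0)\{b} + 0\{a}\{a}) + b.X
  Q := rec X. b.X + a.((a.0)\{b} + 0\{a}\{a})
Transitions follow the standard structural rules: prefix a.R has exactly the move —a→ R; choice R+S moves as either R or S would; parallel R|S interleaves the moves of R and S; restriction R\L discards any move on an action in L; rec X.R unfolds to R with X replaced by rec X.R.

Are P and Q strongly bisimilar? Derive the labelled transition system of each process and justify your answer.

P's transition system — 3 states:
  s0 = rec X. a.((a.0)\{b} + 0\{a}\{a}) + b.X ⊢ =a=> s1, =b=> s0
  s1 = (a.0)\{b} + 0\{a}\{a} ⊢ =a=> s2
  s2 = 0\{b} ⊢ stopped
Q's transition system — 3 states:
  t0 = rec X. b.X + a.((a.0)\{b} + 0\{a}\{a}) ⊢ =a=> t1, =b=> t0
  t1 = (a.0)\{b} + 0\{a}\{a} ⊢ =a=> t2
  t2 = 0\{b} ⊢ stopped
Partition-refinement fixed point:
  B0 = {s0, t0}
  B1 = {s1, t1}
  B2 = {s2, t2}
s0 ∈ B0, t0 ∈ B0 → same block

YES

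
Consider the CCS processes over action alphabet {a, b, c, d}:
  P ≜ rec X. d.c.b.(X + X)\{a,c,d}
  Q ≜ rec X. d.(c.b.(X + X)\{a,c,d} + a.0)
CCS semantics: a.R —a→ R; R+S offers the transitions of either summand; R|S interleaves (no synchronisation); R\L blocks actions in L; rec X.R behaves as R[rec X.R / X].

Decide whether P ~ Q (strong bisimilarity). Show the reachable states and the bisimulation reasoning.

Reachable graph of P (4 states):
  s0 = rec X. d.c.b.(X + X)\{a,c,d} :: =d=> s1
  s1 = c.b.((rec X. d.c.b.(X + X)\{a,c,d}) + (rec X. d.c.b.(X + X)\{a,c,d}))\{a,c,d} :: =c=> s2
  s2 = b.((rec X. d.c.b.(X + X)\{a,c,d}) + (rec X. d.c.b.(X + X)\{a,c,d}))\{a,c,d} :: =b=> s3
  s3 = ((rec X. d.c.b.(X + X)\{a,c,d}) + (rec X. d.c.b.(X + X)\{a,c,d}))\{a,c,d} :: ·
Reachable graph of Q (5 states):
  t0 = rec X. d.(c.b.(X + X)\{a,c,d} + a.0) :: =d=> t1
  t1 = c.b.((rec X. d.(c.b.(X + X)\{a,c,d} + a.0)) + (rec X. d.(c.b.(X + X)\{a,c,d} + a.0)))\{a,c,d} + a.0 :: =a=> t2, =c=> t3
  t2 = 0 :: ·
  t3 = b.((rec X. d.(c.b.(X + X)\{a,c,d} + a.0)) + (rec X. d.(c.b.(X + X)\{a,c,d} + a.0)))\{a,c,d} :: =b=> t4
  t4 = ((rec X. d.(c.b.(X + X)\{a,c,d} + a.0)) + (rec X. d.(c.b.(X + X)\{a,c,d} + a.0)))\{a,c,d} :: ·
Bisimilarity quotient blocks:
  B0 = {s0}
  B1 = {s1}
  B2 = {s2, t3}
  B3 = {s3, t2, t4}
  B4 = {t0}
  B5 = {t1}
s0 ∈ B0, t0 ∈ B4 → different blocks

NO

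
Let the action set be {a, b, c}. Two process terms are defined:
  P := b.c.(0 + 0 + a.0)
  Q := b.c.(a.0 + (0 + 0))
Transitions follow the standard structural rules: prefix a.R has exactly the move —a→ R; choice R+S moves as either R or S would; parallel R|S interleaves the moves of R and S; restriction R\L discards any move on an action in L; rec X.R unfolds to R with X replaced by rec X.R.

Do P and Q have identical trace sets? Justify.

traces(P) = traces(Q)

LTS(P): 4 reachable states
  p0 = b.c.(0 + 0 + a.0) | —b→ p1
  p1 = c.(0 + 0 + a.0) | —c→ p2
  p2 = 0 + 0 + a.0 | —a→ p3
  p3 = 0 | deadlocked
LTS(Q): 4 reachable states
  q0 = b.c.(a.0 + (0 + 0)) | —b→ q1
  q1 = c.(a.0 + (0 + 0)) | —c→ q2
  q2 = a.0 + (0 + 0) | —a→ q3
  q3 = 0 | deadlocked
Partition-refinement fixed point:
  B0 = {p0, q0}
  B1 = {p1, q1}
  B2 = {p2, q2}
  B3 = {p3, q3}
p0 ∈ B0, q0 ∈ B0 → same block
Bisimilar ⇒ trace-equivalent.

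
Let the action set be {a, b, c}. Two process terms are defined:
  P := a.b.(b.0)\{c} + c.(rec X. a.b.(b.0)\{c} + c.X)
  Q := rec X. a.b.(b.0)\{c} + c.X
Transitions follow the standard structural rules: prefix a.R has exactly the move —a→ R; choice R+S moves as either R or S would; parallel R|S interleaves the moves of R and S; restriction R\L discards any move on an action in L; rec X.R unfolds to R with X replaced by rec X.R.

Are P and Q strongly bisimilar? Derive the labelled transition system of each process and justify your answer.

P ~ Q

Reachable graph of P (5 states):
  s0 = a.b.(b.0)\{c} + c.(rec X. a.b.(b.0)\{c} + c.X) has moves =a=> s1, =c=> s2
  s1 = b.(b.0)\{c} has moves =b=> s3
  s2 = rec X. a.b.(b.0)\{c} + c.X has moves =a=> s1, =c=> s2
  s3 = (b.0)\{c} has moves =b=> s4
  s4 = 0\{c} has moves (no moves)
Reachable graph of Q (4 states):
  t0 = rec X. a.b.(b.0)\{c} + c.X has moves =a=> t1, =c=> t0
  t1 = b.(b.0)\{c} has moves =b=> t2
  t2 = (b.0)\{c} has moves =b=> t3
  t3 = 0\{c} has moves (no moves)
Coarsest stable partition (strong bisimilarity classes):
  B0 = {s0, s2, t0}
  B1 = {s1, t1}
  B2 = {s3, t2}
  B3 = {s4, t3}
s0 ∈ B0, t0 ∈ B0 → same block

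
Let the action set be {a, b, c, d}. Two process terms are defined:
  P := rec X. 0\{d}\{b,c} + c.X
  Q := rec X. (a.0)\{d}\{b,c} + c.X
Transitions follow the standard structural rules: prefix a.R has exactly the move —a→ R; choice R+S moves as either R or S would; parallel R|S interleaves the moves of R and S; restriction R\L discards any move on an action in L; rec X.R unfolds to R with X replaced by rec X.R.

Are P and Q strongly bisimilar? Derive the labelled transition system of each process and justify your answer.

P's transition system — 1 states:
  s0 = rec X. 0\{d}\{b,c} + c.X has moves ··c··> s0
Q's transition system — 2 states:
  t0 = rec X. (a.0)\{d}\{b,c} + c.X has moves ··a··> t1, ··c··> t0
  t1 = 0\{d}\{b,c} has moves (no moves)
Coarsest stable partition (strong bisimilarity classes):
  B0 = {s0}
  B1 = {t0}
  B2 = {t1}
s0 ∈ B0, t0 ∈ B1 → different blocks

not bisimilar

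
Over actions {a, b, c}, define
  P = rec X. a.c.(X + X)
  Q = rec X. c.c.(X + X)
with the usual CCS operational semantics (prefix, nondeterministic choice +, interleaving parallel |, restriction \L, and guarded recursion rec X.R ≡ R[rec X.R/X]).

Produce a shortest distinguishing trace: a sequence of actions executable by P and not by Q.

a

Reachable graph of P (3 states):
  u0 = rec X. a.c.(X + X) | --a--▸ u1
  u1 = c.((rec X. a.c.(X + X)) + (rec X. a.c.(X + X))) | --c--▸ u2
  u2 = (rec X. a.c.(X + X)) + (rec X. a.c.(X + X)) | --a--▸ u1
Reachable graph of Q (3 states):
  v0 = rec X. c.c.(X + X) | --c--▸ v1
  v1 = c.((rec X. c.c.(X + X)) + (rec X. c.c.(X + X))) | --c--▸ v2
  v2 = (rec X. c.c.(X + X)) + (rec X. c.c.(X + X)) | --c--▸ v1
Executing a from P (initial set {u0}):
  [1] a ⇒ {u1}
  ✓ P
Executing a from Q (initial set {v0}):
  [1] a ⇒ no successor for Q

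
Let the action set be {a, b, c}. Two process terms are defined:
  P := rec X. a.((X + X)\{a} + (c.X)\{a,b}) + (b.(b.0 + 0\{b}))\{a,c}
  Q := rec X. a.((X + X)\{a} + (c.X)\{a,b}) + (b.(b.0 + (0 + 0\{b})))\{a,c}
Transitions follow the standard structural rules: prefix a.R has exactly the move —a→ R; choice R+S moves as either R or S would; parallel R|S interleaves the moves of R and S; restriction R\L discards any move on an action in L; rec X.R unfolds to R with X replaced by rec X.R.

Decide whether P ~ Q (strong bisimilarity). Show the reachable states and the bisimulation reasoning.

P ~ Q

Reachable graph of P (7 states):
  u0 = rec X. a.((X + X)\{a} + (c.X)\{a,b}) + (b.(b.0 + 0\{b}))\{a,c} has moves --a--▸ u1, --b--▸ u2
  u1 = ((rec X. a.((X + X)\{a} + (c.X)\{a,b}) + (b.(b.0 + 0\{b}))\{a,c}) + (rec X. a.((X + X)\{a} + (c.X)\{a,b}) + (b.(b.0 + 0\{b}))\{a,c}))\{a} + (c.(rec X. a.((X + X)\{a} + (c.X)\{a,b}) + (b.(b.0 + 0\{b}))\{a,c}))\{a,b} has moves --b--▸ u3, --c--▸ u4
  u2 = (b.0 + 0\{b})\{a,c} has moves --b--▸ u5
  u3 = (b.0 + 0\{b})\{a,c}\{a} has moves --b--▸ u6
  u4 = (rec X. a.((X + X)\{a} + (c.X)\{a,b}) + (b.(b.0 + 0\{b}))\{a,c})\{a,b} has moves ·
  u5 = 0\{a,c} has moves ·
  u6 = 0\{a,c}\{a} has moves ·
Reachable graph of Q (7 states):
  v0 = rec X. a.((X + X)\{a} + (c.X)\{a,b}) + (b.(b.0 + (0 + 0\{b})))\{a,c} has moves --a--▸ v1, --b--▸ v2
  v1 = ((rec X. a.((X + X)\{a} + (c.X)\{a,b}) + (b.(b.0 + (0 + 0\{b})))\{a,c}) + (rec X. a.((X + X)\{a} + (c.X)\{a,b}) + (b.(b.0 + (0 + 0\{b})))\{a,c}))\{a} + (c.(rec X. a.((X + X)\{a} + (c.X)\{a,b}) + (b.(b.0 + (0 + 0\{b})))\{a,c}))\{a,b} has moves --b--▸ v3, --c--▸ v4
  v2 = (b.0 + (0 + 0\{b}))\{a,c} has moves --b--▸ v5
  v3 = (b.0 + (0 + 0\{b}))\{a,c}\{a} has moves --b--▸ v6
  v4 = (rec X. a.((X + X)\{a} + (c.X)\{a,b}) + (b.(b.0 + (0 + 0\{b})))\{a,c})\{a,b} has moves ·
  v5 = 0\{a,c} has moves ·
  v6 = 0\{a,c}\{a} has moves ·
Coarsest stable partition (strong bisimilarity classes):
  B0 = {u0, v0}
  B1 = {u1, v1}
  B2 = {u4, u5, u6, v4, v5, v6}
  B3 = {u2, u3, v2, v3}
u0 ∈ B0, v0 ∈ B0 → same block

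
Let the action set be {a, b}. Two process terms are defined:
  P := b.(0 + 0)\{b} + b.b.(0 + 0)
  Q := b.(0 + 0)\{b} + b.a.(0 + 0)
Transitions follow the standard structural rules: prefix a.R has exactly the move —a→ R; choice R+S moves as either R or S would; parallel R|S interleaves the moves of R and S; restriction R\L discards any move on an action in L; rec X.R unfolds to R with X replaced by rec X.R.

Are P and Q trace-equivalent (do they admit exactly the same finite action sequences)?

traces(P) ≠ traces(Q) — witness ⟨bb⟩

LTS(P): 4 reachable states
  u0 = b.(0 + 0)\{b} + b.b.(0 + 0) :: ··b··> u1, ··b··> u2
  u1 = (0 + 0)\{b} :: deadlocked
  u2 = b.(0 + 0) :: ··b··> u3
  u3 = 0 + 0 :: deadlocked
LTS(Q): 4 reachable states
  v0 = b.(0 + 0)\{b} + b.a.(0 + 0) :: ··b··> v1, ··b··> v2
  v1 = (0 + 0)\{b} :: deadlocked
  v2 = a.(0 + 0) :: ··a··> v3
  v3 = 0 + 0 :: deadlocked
Executing bb from P (initial set {u0}):
  step 1 (b): {u1, u2}
  step 2 (b): {u3}
  P completes σ.
Executing bb from Q (initial set {v0}):
  step 1 (b): {v1, v2}
  step 2 (b): no successor for Q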